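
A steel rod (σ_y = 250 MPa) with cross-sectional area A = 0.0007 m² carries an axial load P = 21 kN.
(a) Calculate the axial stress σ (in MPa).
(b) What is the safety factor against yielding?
(a) Axial stress σ = P/A. Convert P = 21 kN = 21000 N.
  σ = 21000 / 0.0007 = 3 × 10⁷ Pa = 30 MPa
(b) Safety factor SF = σ_y/σ = 250 / 30 = 8.333
Final answer: (a) σ = 30 MPa, (b) SF = 8.333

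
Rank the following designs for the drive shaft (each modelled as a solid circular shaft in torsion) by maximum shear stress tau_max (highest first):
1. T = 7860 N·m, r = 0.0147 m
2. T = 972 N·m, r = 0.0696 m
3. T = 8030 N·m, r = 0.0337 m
Model: a solid circular shaft in torsion, so tau_max = (2·T) / (π·r^3) (SI units).
  Case 1: tau_max = (2 × 7860) / (π × 0.0147^3) = 1.575 × 10⁹ Pa = 1575 MPa
  Case 2: tau_max = (2 × 972) / (π × 0.0696^3) = 1.835 × 10⁶ Pa = 1.835 MPa
  Case 3: tau_max = (2 × 8030) / (π × 0.0337^3) = 1.336 × 10⁸ Pa = 133.6 MPa
Ordering: 1575 MPa (case 1) > 133.6 MPa (case 3) > 1.835 MPa (case 2)
Final answer: 1, 3, 2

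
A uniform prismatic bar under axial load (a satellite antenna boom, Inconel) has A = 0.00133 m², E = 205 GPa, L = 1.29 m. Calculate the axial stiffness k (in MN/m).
Model: a uniform prismatic bar under axial load, so k = (A·E) / L.
Convert to SI units:
  E = 205 GPa = 2.05 × 10¹¹ Pa
Substitute:
  k = (0.00133 × (2.05 × 10¹¹)) / 1.29
  k = 2.114 × 10⁸ N/m
Convert: k = 2.114 × 10⁸ N/m = 211.4 MN/m
Final answer: k = 211.4 MN/m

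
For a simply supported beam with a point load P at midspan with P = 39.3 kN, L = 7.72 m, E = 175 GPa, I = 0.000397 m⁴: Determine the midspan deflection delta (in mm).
Model: a simply supported beam with a point load P at midspan, so delta = (P·L^3) / (48·E·I).
Convert to SI units:
  P = 39.3 kN = 39300 N
  E = 175 GPa = 1.75 × 10¹¹ Pa
Substitute:
  delta = (39300 × 7.72^3) / (48 × (1.75 × 10¹¹) × 0.000397)
  delta = 0.005422 m
Convert: delta = 0.005422 m = 5.422 mm
Final answer: delta = 5.422 mm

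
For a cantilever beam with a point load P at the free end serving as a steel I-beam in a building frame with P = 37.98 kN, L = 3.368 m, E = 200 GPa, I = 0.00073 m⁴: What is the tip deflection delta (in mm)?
Model: a cantilever beam with a point load P at the free end, so delta = (P·L^3) / (3·E·I).
Convert to SI units:
  P = 37.98 kN = 37980 N
  E = 200 GPa = 2 × 10¹¹ Pa
Substitute:
  delta = (37980 × 3.368^3) / (3 × (2 × 10¹¹) × 0.00073)
  delta = 0.003313 m
Convert: delta = 0.003313 m = 3.313 mm
Final answer: delta = 3.313 mm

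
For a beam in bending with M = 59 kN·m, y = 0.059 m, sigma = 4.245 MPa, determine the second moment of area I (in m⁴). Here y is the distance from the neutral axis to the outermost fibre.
Model: a beam in bending, so sigma = (M·y) / I.
Solve for I: I = (M·y) / sigma.
Convert to SI units:
  M = 59 kN·m = 59000 N·m
  sigma = 4.245 MPa = 4.245 × 10⁶ Pa
Substitute:
  I = (59000 × 0.059) / (4.245 × 10⁶)
  I = 0.00082 m⁴
Final answer: I = 0.00082 m⁴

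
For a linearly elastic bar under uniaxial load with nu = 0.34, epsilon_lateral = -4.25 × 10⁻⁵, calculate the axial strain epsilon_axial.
Model: a linearly elastic bar under uniaxial load, so epsilon_lateral = -nu·epsilon_axial.
Solve for epsilon_axial: epsilon_axial = -epsilon_lateral / nu.
Substitute:
  epsilon_axial = -(-4.25 × 10⁻⁵) / 0.34
  epsilon_axial = 0.000125
Final answer: epsilon_axial = 0.000125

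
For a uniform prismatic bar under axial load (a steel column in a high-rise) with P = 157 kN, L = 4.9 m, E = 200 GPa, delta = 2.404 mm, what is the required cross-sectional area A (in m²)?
Model: a uniform prismatic bar under axial load, so delta = (P·L) / (A·E).
Solve for A: A = (P·L) / (delta·E).
Convert to SI units:
  P = 157 kN = 157000 N
  E = 200 GPa = 2 × 10¹¹ Pa
  delta = 2.404 mm = 0.002404 m
Substitute:
  A = (157000 × 4.9) / (0.002404 × (2 × 10¹¹))
  A = 0.0016 m²
Final answer: A = 0.0016 m²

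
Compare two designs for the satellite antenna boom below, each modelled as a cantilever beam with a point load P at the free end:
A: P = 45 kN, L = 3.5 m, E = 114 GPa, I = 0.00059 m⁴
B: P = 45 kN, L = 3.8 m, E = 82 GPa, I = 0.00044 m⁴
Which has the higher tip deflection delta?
Model: a cantilever beam with a point load P at the free end, so delta = (P·L^3) / (3·E·I) (SI units).
  A: delta = (45000 × 3.5^3) / (3 × (1.14 × 10¹¹) × 0.00059) = 0.009562 m = 9.562 mm
  B: delta = (45000 × 3.8^3) / (3 × (8.2 × 10¹⁰) × 0.00044) = 0.02281 m = 22.81 mm
22.81 mm > 9.562 mm, so B is larger.
Final answer: B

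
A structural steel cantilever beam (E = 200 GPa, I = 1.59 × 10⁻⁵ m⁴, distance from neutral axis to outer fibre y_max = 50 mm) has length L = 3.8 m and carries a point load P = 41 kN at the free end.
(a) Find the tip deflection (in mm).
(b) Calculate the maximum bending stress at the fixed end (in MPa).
(a) Tip deflection of a cantilever with an end point load: δ = P·L^3 / (3·E·I). Convert P = 41 kN = 41000 N, E = 200 GPa = 2 × 10¹¹ Pa.
  δ = (41000 × 3.8^3) / (3 × (2 × 10¹¹) × (1.59 × 10⁻⁵)) = 0.2358 m = 235.8 mm
(b) Maximum bending moment at the fixed end: M = P·L = 41000 × 3.8 = 155800 N·m. Convert y_max = 50 mm = 0.05 m.
  σ = M·y_max / I = (155800 × 0.05) / (1.59 × 10⁻⁵) = 4.899 × 10⁸ Pa = 489.9 MPa
Final answer: (a) δ = 235.8 mm, (b) σ = 489.9 MPa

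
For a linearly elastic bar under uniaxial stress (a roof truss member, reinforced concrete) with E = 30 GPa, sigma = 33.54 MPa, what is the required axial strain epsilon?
Model: a linearly elastic bar under uniaxial stress, so sigma = E·epsilon.
Solve for epsilon: epsilon = sigma / E.
Convert to SI units:
  E = 30 GPa = 3 × 10¹⁰ Pa
  sigma = 33.54 MPa = 3.354 × 10⁷ Pa
Substitute:
  epsilon = (3.354 × 10⁷) / (3 × 10¹⁰)
  epsilon = 0.001118
Final answer: epsilon = 0.001118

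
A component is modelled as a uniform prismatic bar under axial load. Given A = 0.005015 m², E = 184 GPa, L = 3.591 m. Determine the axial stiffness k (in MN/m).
Model: a uniform prismatic bar under axial load, so k = (A·E) / L.
Convert to SI units:
  E = 184 GPa = 1.84 × 10¹¹ Pa
Substitute:
  k = (0.005015 × (1.84 × 10¹¹)) / 3.591
  k = 2.57 × 10⁸ N/m
Convert: k = 2.57 × 10⁸ N/m = 257 MN/m
Final answer: k = 257 MN/m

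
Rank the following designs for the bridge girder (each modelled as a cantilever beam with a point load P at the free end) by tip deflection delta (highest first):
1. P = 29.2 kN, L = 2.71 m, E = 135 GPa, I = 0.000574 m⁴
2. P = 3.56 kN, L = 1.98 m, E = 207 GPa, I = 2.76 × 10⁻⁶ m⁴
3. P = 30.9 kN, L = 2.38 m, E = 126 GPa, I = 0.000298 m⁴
Model: a cantilever beam with a point load P at the free end, so delta = (P·L^3) / (3·E·I) (SI units).
  Case 1: delta = (29200 × 2.71^3) / (3 × (1.35 × 10¹¹) × 0.000574) = 0.0025 m = 2.5 mm
  Case 2: delta = (3560 × 1.98^3) / (3 × (2.07 × 10¹¹) × (2.76 × 10⁻⁶)) = 0.01612 m = 16.12 mm
  Case 3: delta = (30900 × 2.38^3) / (3 × (1.26 × 10¹¹) × 0.000298) = 0.003698 m = 3.698 mm
Ordering: 16.12 mm (case 2) > 3.698 mm (case 3) > 2.5 mm (case 1)
Final answer: 2, 3, 1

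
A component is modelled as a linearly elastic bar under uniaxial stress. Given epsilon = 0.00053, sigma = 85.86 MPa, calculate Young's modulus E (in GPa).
Model: a linearly elastic bar under uniaxial stress, so sigma = E·epsilon.
Solve for E: E = sigma / epsilon.
Convert to SI units:
  sigma = 85.86 MPa = 8.586 × 10⁷ Pa
Substitute:
  E = (8.586 × 10⁷) / 0.00053
  E = 1.62 × 10¹¹ Pa
Convert: E = 1.62 × 10¹¹ Pa = 162 GPa
Final answer: E = 162 GPa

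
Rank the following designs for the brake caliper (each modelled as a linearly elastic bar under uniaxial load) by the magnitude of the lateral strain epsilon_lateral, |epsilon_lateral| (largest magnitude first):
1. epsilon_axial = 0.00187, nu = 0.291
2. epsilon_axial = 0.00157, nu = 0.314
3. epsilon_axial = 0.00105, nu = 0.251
Model: a linearly elastic bar under uniaxial load, so epsilon_lateral = -nu·epsilon_axial (SI units).
  Case 1: epsilon_lateral = -(0.291 × 0.00187) = -0.0005442
  Case 2: epsilon_lateral = -(0.314 × 0.00157) = -0.000493
  Case 3: epsilon_lateral = -(0.251 × 0.00105) = -0.0002635
Ordering by |epsilon_lateral|: 0.0005442 (case 1) > 0.000493 (case 2) > 0.0002635 (case 3)
Final answer: 1, 2, 3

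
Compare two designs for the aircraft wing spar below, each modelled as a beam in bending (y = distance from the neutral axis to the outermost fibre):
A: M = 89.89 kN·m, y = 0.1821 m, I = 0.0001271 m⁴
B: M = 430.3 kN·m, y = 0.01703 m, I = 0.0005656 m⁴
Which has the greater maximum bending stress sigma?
Model: a beam in bending (y = distance from the neutral axis to the outermost fibre), so sigma = (M·y) / I (SI units).
  A: sigma = (89890 × 0.1821) / 0.0001271 = 1.288 × 10⁸ Pa = 128.8 MPa
  B: sigma = (430300 × 0.01703) / 0.0005656 = 1.296 × 10⁷ Pa = 12.96 MPa
128.8 MPa > 12.96 MPa, so A is larger.
Final answer: A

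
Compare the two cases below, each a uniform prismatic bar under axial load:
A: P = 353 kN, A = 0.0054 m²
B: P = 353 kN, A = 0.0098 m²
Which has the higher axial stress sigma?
Model: a uniform prismatic bar under axial load, so sigma = P / A (SI units).
  A: sigma = 353000 / 0.0054 = 6.537 × 10⁷ Pa = 65.37 MPa
  B: sigma = 353000 / 0.0098 = 3.602 × 10⁷ Pa = 36.02 MPa
65.37 MPa > 36.02 MPa, so A is larger.
Final answer: A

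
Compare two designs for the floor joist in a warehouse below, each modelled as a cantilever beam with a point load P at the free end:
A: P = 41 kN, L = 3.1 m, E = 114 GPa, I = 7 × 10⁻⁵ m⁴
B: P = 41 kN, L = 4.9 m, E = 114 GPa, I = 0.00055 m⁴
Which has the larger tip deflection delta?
Model: a cantilever beam with a point load P at the free end, so delta = (P·L^3) / (3·E·I) (SI units).
  A: delta = (41000 × 3.1^3) / (3 × (1.14 × 10¹¹) × (7 × 10⁻⁵)) = 0.05102 m = 51.02 mm
  B: delta = (41000 × 4.9^3) / (3 × (1.14 × 10¹¹) × 0.00055) = 0.02564 m = 25.64 mm
51.02 mm > 25.64 mm, so A is larger.
Final answer: A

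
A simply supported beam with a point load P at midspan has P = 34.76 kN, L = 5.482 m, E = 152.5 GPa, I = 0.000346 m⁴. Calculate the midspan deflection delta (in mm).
Model: a simply supported beam with a point load P at midspan, so delta = (P·L^3) / (48·E·I).
Convert to SI units:
  P = 34.76 kN = 34760 N
  E = 152.5 GPa = 1.525 × 10¹¹ Pa
Substitute:
  delta = (34760 × 5.482^3) / (48 × (1.525 × 10¹¹) × 0.000346)
  delta = 0.002261 m
Convert: delta = 0.002261 m = 2.261 mm
Final answer: delta = 2.261 mm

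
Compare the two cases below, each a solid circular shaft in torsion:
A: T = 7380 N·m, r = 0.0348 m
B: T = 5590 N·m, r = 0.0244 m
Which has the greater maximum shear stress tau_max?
Model: a solid circular shaft in torsion, so tau_max = (2·T) / (π·r^3) (SI units).
  A: tau_max = (2 × 7380) / (π × 0.0348^3) = 1.115 × 10⁸ Pa = 111.5 MPa
  B: tau_max = (2 × 5590) / (π × 0.0244^3) = 2.45 × 10⁸ Pa = 245 MPa
245 MPa > 111.5 MPa, so B is larger.
Final answer: B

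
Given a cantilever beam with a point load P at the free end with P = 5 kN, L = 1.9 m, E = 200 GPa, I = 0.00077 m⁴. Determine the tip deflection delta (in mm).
Model: a cantilever beam with a point load P at the free end, so delta = (P·L^3) / (3·E·I).
Convert to SI units:
  P = 5 kN = 5000 N
  E = 200 GPa = 2 × 10¹¹ Pa
Substitute:
  delta = (5000 × 1.9^3) / (3 × (2 × 10¹¹) × 0.00077)
  delta = 7.423 × 10⁻⁵ m
Convert: delta = 7.423 × 10⁻⁵ m = 0.07423 mm
Final answer: delta = 0.07423 mm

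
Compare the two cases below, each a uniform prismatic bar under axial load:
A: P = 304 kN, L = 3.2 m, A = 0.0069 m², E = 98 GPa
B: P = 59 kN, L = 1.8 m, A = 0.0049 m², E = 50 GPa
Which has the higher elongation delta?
Model: a uniform prismatic bar under axial load, so delta = (P·L) / (A·E) (SI units).
  A: delta = (304000 × 3.2) / (0.0069 × (9.8 × 10¹⁰)) = 0.001439 m = 1.439 mm
  B: delta = (59000 × 1.8) / (0.0049 × (5 × 10¹⁰)) = 0.0004335 m = 0.4335 mm
1.439 mm > 0.4335 mm, so A is larger.
Final answer: A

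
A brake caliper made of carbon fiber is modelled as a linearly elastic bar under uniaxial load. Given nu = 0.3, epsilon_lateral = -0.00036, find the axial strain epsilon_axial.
Model: a linearly elastic bar under uniaxial load, so epsilon_lateral = -nu·epsilon_axial.
Solve for epsilon_axial: epsilon_axial = -epsilon_lateral / nu.
Substitute:
  epsilon_axial = -(-0.00036) / 0.3
  epsilon_axial = 0.0012
Final answer: epsilon_axial = 0.0012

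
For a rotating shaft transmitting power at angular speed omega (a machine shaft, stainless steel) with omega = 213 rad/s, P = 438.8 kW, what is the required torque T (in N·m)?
Model: a rotating shaft transmitting power at angular speed omega, so P = T·omega.
Solve for T: T = P / omega.
Convert to SI units:
  P = 438.8 kW = 438800 W
Substitute:
  T = 438800 / 213
  T = 2060 N·m
Final answer: T = 2060 N·m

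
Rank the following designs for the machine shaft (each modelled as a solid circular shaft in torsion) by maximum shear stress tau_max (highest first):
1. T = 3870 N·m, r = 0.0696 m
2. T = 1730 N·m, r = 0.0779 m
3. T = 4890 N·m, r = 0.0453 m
Model: a solid circular shaft in torsion, so tau_max = (2·T) / (π·r^3) (SI units).
  Case 1: tau_max = (2 × 3870) / (π × 0.0696^3) = 7.307 × 10⁶ Pa = 7.307 MPa
  Case 2: tau_max = (2 × 1730) / (π × 0.0779^3) = 2.33 × 10⁶ Pa = 2.33 MPa
  Case 3: tau_max = (2 × 4890) / (π × 0.0453^3) = 3.349 × 10⁷ Pa = 33.49 MPa
Ordering: 33.49 MPa (case 3) > 7.307 MPa (case 1) > 2.33 MPa (case 2)
Final answer: 3, 1, 2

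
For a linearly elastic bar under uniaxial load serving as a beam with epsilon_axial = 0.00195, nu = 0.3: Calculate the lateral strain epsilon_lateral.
Model: a linearly elastic bar under uniaxial load, so epsilon_lateral = -nu·epsilon_axial.
Substitute:
  epsilon_lateral = -(0.3 × 0.00195)
  epsilon_lateral = -0.000585
Final answer: epsilon_lateral = -0.000585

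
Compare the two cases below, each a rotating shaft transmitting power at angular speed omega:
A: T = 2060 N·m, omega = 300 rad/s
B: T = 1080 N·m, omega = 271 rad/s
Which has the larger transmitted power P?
Model: a rotating shaft transmitting power at angular speed omega, so P = T·omega (SI units).
  A: P = 2060 × 300 = 618000 W = 618 kW
  B: P = 1080 × 271 = 292700 W = 292.7 kW
618 kW > 292.7 kW, so A is larger.
Final answer: A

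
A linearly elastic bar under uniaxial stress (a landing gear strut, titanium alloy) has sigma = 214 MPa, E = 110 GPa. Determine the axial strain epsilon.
Model: a linearly elastic bar under uniaxial stress, so epsilon = sigma / E.
Convert to SI units:
  sigma = 214 MPa = 2.14 × 10⁸ Pa
  E = 110 GPa = 1.1 × 10¹¹ Pa
Substitute:
  epsilon = (2.14 × 10⁸) / (1.1 × 10¹¹)
  epsilon = 0.001945
Final answer: epsilon = 0.001945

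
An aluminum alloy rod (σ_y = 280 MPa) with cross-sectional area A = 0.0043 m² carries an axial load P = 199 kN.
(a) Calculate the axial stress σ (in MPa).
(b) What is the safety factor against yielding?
(a) Axial stress σ = P/A. Convert P = 199 kN = 199000 N.
  σ = 199000 / 0.0043 = 4.628 × 10⁷ Pa = 46.28 MPa
(b) Safety factor SF = σ_y/σ = 280 / 46.28 = 6.05
Final answer: (a) σ = 46.28 MPa, (b) SF = 6.05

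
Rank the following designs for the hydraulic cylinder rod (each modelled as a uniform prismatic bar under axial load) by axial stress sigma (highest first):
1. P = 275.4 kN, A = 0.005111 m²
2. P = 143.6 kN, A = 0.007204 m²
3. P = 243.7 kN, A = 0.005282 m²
Model: a uniform prismatic bar under axial load, so sigma = P / A (SI units).
  Case 1: sigma = 275400 / 0.005111 = 5.388 × 10⁷ Pa = 53.88 MPa
  Case 2: sigma = 143600 / 0.007204 = 1.993 × 10⁷ Pa = 19.93 MPa
  Case 3: sigma = 243700 / 0.005282 = 4.614 × 10⁷ Pa = 46.14 MPa
Ordering: 53.88 MPa (case 1) > 46.14 MPa (case 3) > 19.93 MPa (case 2)
Final answer: 1, 3, 2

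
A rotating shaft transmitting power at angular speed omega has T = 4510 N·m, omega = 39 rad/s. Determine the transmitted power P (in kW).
Model: a rotating shaft transmitting power at angular speed omega, so P = T·omega.
Substitute:
  P = 4510 × 39
  P = 175900 W
Convert: P = 175900 W = 175.9 kW
Final answer: P = 175.9 kW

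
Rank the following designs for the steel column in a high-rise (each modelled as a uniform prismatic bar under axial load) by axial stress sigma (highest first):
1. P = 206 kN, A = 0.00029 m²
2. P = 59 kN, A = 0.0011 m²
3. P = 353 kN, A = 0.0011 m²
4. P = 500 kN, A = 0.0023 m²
Model: a uniform prismatic bar under axial load, so sigma = P / A (SI units).
  Case 1: sigma = 206000 / 0.00029 = 7.103 × 10⁸ Pa = 710.3 MPa
  Case 2: sigma = 59000 / 0.0011 = 5.364 × 10⁷ Pa = 53.64 MPa
  Case 3: sigma = 353000 / 0.0011 = 3.209 × 10⁸ Pa = 320.9 MPa
  Case 4: sigma = 500000 / 0.0023 = 2.174 × 10⁸ Pa = 217.4 MPa
Ordering: 710.3 MPa (case 1) > 320.9 MPa (case 3) > 217.4 MPa (case 4) > 53.64 MPa (case 2)
Final answer: 1, 3, 4, 2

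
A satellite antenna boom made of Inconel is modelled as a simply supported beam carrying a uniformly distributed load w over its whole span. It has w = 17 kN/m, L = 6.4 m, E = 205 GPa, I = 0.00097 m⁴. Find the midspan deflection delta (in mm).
Model: a simply supported beam carrying a uniformly distributed load w over its whole span, so delta = (5·w·L^4) / (384·E·I).
Convert to SI units:
  w = 17 kN/m = 17000 N/m
  E = 205 GPa = 2.05 × 10¹¹ Pa
Substitute:
  delta = (5 × 17000 × 6.4^4) / (384 × (2.05 × 10¹¹) × 0.00097)
  delta = 0.001868 m
Convert: delta = 0.001868 m = 1.868 mm
Final answer: delta = 1.868 mm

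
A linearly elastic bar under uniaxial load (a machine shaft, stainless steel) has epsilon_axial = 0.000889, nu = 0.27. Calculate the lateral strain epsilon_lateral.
Model: a linearly elastic bar under uniaxial load, so epsilon_lateral = -nu·epsilon_axial.
Substitute:
  epsilon_lateral = -(0.27 × 0.000889)
  epsilon_lateral = -0.00024
Final answer: epsilon_lateral = -0.00024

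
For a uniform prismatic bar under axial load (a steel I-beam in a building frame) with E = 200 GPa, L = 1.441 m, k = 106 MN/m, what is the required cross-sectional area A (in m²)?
Model: a uniform prismatic bar under axial load, so k = (A·E) / L.
Solve for A: A = (k·L) / E.
Convert to SI units:
  E = 200 GPa = 2 × 10¹¹ Pa
  k = 106 MN/m = 1.06 × 10⁸ N/m
Substitute:
  A = ((1.06 × 10⁸) × 1.441) / (2 × 10¹¹)
  A = 0.0007637 m²
Final answer: A = 0.0007637 m²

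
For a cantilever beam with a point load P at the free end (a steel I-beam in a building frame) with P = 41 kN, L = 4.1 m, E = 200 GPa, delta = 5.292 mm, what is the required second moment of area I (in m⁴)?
Model: a cantilever beam with a point load P at the free end, so delta = (P·L^3) / (3·E·I).
Solve for I: I = (P·L^3) / (3·delta·E).
Convert to SI units:
  P = 41 kN = 41000 N
  E = 200 GPa = 2 × 10¹¹ Pa
  delta = 5.292 mm = 0.005292 m
Substitute:
  I = (41000 × 4.1^3) / (3 × 0.005292 × (2 × 10¹¹))
  I = 0.0008899 m⁴
Final answer: I = 0.0008899 m⁴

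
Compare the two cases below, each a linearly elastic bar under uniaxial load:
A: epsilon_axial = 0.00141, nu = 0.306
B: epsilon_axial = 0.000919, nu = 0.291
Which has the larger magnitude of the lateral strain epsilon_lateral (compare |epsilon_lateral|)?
Model: a linearly elastic bar under uniaxial load, so epsilon_lateral = -nu·epsilon_axial (SI units).
  A: epsilon_lateral = -(0.306 × 0.00141) = -0.0004315
  B: epsilon_lateral = -(0.291 × 0.000919) = -0.0002674
|epsilon_lateral|: A = 0.0004315, B = 0.0002674, so A is larger in magnitude.
Final answer: A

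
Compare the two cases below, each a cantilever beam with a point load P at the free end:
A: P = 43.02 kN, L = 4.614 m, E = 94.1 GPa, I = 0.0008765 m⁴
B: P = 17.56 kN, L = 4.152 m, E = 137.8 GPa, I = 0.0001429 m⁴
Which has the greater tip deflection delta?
Model: a cantilever beam with a point load P at the free end, so delta = (P·L^3) / (3·E·I) (SI units).
  A: delta = (43020 × 4.614^3) / (3 × (9.41 × 10¹⁰) × 0.0008765) = 0.01708 m = 17.08 mm
  B: delta = (17560 × 4.152^3) / (3 × (1.378 × 10¹¹) × 0.0001429) = 0.02128 m = 21.28 mm
21.28 mm > 17.08 mm, so B is larger.
Final answer: B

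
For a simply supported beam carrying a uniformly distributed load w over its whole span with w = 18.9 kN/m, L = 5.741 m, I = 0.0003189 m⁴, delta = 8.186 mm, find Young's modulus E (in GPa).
Model: a simply supported beam carrying a uniformly distributed load w over its whole span, so delta = (5·w·L^4) / (384·E·I).
Solve for E: E = (5·w·L^4) / (384·delta·I).
Convert to SI units:
  w = 18.9 kN/m = 18900 N/m
  delta = 8.186 mm = 0.008186 m
Substitute:
  E = (5 × 18900 × 5.741^4) / (384 × 0.008186 × 0.0003189)
  E = 1.024 × 10¹¹ Pa
Convert: E = 1.024 × 10¹¹ Pa = 102.4 GPa
Final answer: E = 102.4 GPa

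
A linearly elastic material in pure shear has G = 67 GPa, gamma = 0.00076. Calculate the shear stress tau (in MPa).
Model: a linearly elastic material in pure shear, so tau = G·gamma.
Convert to SI units:
  G = 67 GPa = 6.7 × 10¹⁰ Pa
Substitute:
  tau = (6.7 × 10¹⁰) × 0.00076
  tau = 5.092 × 10⁷ Pa
Convert: tau = 5.092 × 10⁷ Pa = 50.92 MPa
Final answer: tau = 50.92 MPa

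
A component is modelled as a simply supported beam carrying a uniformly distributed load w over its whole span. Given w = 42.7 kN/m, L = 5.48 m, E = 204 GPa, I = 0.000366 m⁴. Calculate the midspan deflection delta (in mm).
Model: a simply supported beam carrying a uniformly distributed load w over its whole span, so delta = (5·w·L^4) / (384·E·I).
Convert to SI units:
  w = 42.7 kN/m = 42700 N/m
  E = 204 GPa = 2.04 × 10¹¹ Pa
Substitute:
  delta = (5 × 42700 × 5.48^4) / (384 × (2.04 × 10¹¹) × 0.000366)
  delta = 0.006715 m
Convert: delta = 0.006715 m = 6.715 mm
Final answer: delta = 6.715 mm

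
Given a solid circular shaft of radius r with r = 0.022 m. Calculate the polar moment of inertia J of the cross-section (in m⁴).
Model: a solid circular shaft of radius r, so J = (π·r^4) / 2.
Substitute:
  J = (π × 0.022^4) / 2
  J = 3.68 × 10⁻⁷ m⁴
Final answer: J = 3.68 × 10⁻⁷ m⁴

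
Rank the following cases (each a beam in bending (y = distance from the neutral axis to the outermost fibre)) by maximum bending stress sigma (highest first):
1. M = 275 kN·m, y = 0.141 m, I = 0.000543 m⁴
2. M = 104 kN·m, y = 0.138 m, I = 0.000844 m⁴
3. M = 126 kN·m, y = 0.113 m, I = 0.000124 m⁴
Model: a beam in bending (y = distance from the neutral axis to the outermost fibre), so sigma = (M·y) / I (SI units).
  Case 1: sigma = (275000 × 0.141) / 0.000543 = 7.141 × 10⁷ Pa = 71.41 MPa
  Case 2: sigma = (104000 × 0.138) / 0.000844 = 1.7 × 10⁷ Pa = 17 MPa
  Case 3: sigma = (126000 × 0.113) / 0.000124 = 1.148 × 10⁸ Pa = 114.8 MPa
Ordering: 114.8 MPa (case 3) > 71.41 MPa (case 1) > 17 MPa (case 2)
Final answer: 3, 1, 2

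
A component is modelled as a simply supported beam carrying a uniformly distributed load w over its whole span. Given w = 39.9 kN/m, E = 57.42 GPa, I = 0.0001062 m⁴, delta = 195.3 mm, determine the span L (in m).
Model: a simply supported beam carrying a uniformly distributed load w over its whole span, so delta = (5·w·L^4) / (384·E·I).
Solve for L: L = ((384·delta·E·I) / (5·w))^(1/4).
Convert to SI units:
  w = 39.9 kN/m = 39900 N/m
  E = 57.42 GPa = 5.742 × 10¹⁰ Pa
  delta = 195.3 mm = 0.1953 m
Substitute:
  L = ((384 × 0.1953 × (5.742 × 10¹⁰) × 0.0001062) / (5 × 39900))^(1/4)
  L = 6.919 m
Final answer: L = 6.919 m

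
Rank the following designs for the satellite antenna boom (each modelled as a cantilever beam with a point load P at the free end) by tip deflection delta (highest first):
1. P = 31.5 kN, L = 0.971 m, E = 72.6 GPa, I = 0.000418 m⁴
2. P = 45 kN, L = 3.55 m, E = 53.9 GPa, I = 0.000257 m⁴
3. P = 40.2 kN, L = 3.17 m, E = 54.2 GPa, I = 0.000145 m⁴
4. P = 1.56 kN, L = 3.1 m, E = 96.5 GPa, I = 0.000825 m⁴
Model: a cantilever beam with a point load P at the free end, so delta = (P·L^3) / (3·E·I) (SI units).
  Case 1: delta = (31500 × 0.971^3) / (3 × (7.26 × 10¹⁰) × 0.000418) = 0.0003168 m = 0.3168 mm
  Case 2: delta = (45000 × 3.55^3) / (3 × (5.39 × 10¹⁰) × 0.000257) = 0.04845 m = 48.45 mm
  Case 3: delta = (40200 × 3.17^3) / (3 × (5.42 × 10¹⁰) × 0.000145) = 0.05431 m = 54.31 mm
  Case 4: delta = (1560 × 3.1^3) / (3 × (9.65 × 10¹⁰) × 0.000825) = 0.0001946 m = 0.1946 mm
Ordering: 54.31 mm (case 3) > 48.45 mm (case 2) > 0.3168 mm (case 1) > 0.1946 mm (case 4)
Final answer: 3, 2, 1, 4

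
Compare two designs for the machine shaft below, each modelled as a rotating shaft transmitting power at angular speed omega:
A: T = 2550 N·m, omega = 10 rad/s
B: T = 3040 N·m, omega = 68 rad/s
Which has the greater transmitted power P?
Model: a rotating shaft transmitting power at angular speed omega, so P = T·omega (SI units).
  A: P = 2550 × 10 = 25500 W = 25.5 kW
  B: P = 3040 × 68 = 206700 W = 206.7 kW
206.7 kW > 25.5 kW, so B is larger.
Final answer: B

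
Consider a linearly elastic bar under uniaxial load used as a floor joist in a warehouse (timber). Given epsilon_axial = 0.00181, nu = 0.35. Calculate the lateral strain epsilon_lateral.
Model: a linearly elastic bar under uniaxial load, so epsilon_lateral = -nu·epsilon_axial.
Substitute:
  epsilon_lateral = -(0.35 × 0.00181)
  epsilon_lateral = -0.0006335
Final answer: epsilon_lateral = -0.0006335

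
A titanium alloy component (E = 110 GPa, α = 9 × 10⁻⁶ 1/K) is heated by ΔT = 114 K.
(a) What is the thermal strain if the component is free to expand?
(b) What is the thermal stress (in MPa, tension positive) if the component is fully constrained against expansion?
(a) Free thermal strain ε_th = α·ΔT = (9 × 10⁻⁶) × 114 = 0.001026
(b) Fully constrained, the expansion is suppressed, so σ = -E·α·ΔT. Convert E = 110 GPa = 1.1 × 10¹¹ Pa.
  σ = -(1.1 × 10¹¹) × (9 × 10⁻⁶) × 114 = -1.129 × 10⁸ Pa = -112.9 MPa (compressive)
Final answer: (a) ε_th = 0.001026, (b) σ = -112.9 MPa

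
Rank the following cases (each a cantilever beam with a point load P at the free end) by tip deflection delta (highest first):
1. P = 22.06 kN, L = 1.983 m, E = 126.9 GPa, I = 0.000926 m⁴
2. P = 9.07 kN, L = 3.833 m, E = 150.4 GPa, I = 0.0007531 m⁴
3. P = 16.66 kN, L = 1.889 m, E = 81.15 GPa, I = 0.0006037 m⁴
Model: a cantilever beam with a point load P at the free end, so delta = (P·L^3) / (3·E·I) (SI units).
  Case 1: delta = (22060 × 1.983^3) / (3 × (1.269 × 10¹¹) × 0.000926) = 0.000488 m = 0.488 mm
  Case 2: delta = (9070 × 3.833^3) / (3 × (1.504 × 10¹¹) × 0.0007531) = 0.001503 m = 1.503 mm
  Case 3: delta = (16660 × 1.889^3) / (3 × (8.115 × 10¹⁰) × 0.0006037) = 0.0007641 m = 0.7641 mm
Ordering: 1.503 mm (case 2) > 0.7641 mm (case 3) > 0.488 mm (case 1)
Final answer: 2, 3, 1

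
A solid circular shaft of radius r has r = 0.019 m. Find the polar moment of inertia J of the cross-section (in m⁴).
Model: a solid circular shaft of radius r, so J = (π·r^4) / 2.
Substitute:
  J = (π × 0.019^4) / 2
  J = 2.047 × 10⁻⁷ m⁴
Final answer: J = 2.047 × 10⁻⁷ m⁴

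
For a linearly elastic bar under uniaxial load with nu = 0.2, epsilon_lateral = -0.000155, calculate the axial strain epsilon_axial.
Model: a linearly elastic bar under uniaxial load, so epsilon_lateral = -nu·epsilon_axial.
Solve for epsilon_axial: epsilon_axial = -epsilon_lateral / nu.
Substitute:
  epsilon_axial = -(-0.000155) / 0.2
  epsilon_axial = 0.000775
Final answer: epsilon_axial = 0.000775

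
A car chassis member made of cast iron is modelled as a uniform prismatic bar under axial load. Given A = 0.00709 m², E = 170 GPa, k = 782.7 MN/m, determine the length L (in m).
Model: a uniform prismatic bar under axial load, so k = (A·E) / L.
Solve for L: L = (A·E) / k.
Convert to SI units:
  E = 170 GPa = 1.7 × 10¹¹ Pa
  k = 782.7 MN/m = 7.827 × 10⁸ N/m
Substitute:
  L = (0.00709 × (1.7 × 10¹¹)) / (7.827 × 10⁸)
  L = 1.54 m
Final answer: L = 1.54 m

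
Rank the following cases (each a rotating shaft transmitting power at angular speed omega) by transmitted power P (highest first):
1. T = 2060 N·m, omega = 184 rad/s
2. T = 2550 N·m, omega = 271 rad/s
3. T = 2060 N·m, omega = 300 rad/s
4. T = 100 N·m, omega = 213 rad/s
Model: a rotating shaft transmitting power at angular speed omega, so P = T·omega (SI units).
  Case 1: P = 2060 × 184 = 379000 W = 379 kW
  Case 2: P = 2550 × 271 = 691000 W = 691 kW
  Case 3: P = 2060 × 300 = 618000 W = 618 kW
  Case 4: P = 100 × 213 = 21300 W = 21.3 kW
Ordering: 691 kW (case 2) > 618 kW (case 3) > 379 kW (case 1) > 21.3 kW (case 4)
Final answer: 2, 3, 1, 4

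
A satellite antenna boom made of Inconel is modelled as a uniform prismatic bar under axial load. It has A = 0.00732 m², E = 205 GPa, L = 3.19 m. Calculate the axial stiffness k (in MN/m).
Model: a uniform prismatic bar under axial load, so k = (A·E) / L.
Convert to SI units:
  E = 205 GPa = 2.05 × 10¹¹ Pa
Substitute:
  k = (0.00732 × (2.05 × 10¹¹)) / 3.19
  k = 4.704 × 10⁸ N/m
Convert: k = 4.704 × 10⁸ N/m = 470.4 MN/m
Final answer: k = 470.4 MN/m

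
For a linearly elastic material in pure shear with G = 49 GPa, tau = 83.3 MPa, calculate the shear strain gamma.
Model: a linearly elastic material in pure shear, so tau = G·gamma.
Solve for gamma: gamma = tau / G.
Convert to SI units:
  G = 49 GPa = 4.9 × 10¹⁰ Pa
  tau = 83.3 MPa = 8.33 × 10⁷ Pa
Substitute:
  gamma = (8.33 × 10⁷) / (4.9 × 10¹⁰)
  gamma = 0.0017
Final answer: gamma = 0.0017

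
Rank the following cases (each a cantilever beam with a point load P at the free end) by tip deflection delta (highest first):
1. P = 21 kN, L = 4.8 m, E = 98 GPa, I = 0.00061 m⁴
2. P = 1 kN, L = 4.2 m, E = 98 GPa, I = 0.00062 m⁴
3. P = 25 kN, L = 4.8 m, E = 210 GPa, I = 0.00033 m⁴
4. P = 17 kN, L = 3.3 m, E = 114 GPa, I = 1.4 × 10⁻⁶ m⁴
Model: a cantilever beam with a point load P at the free end, so delta = (P·L^3) / (3·E·I) (SI units).
  Case 1: delta = (21000 × 4.8^3) / (3 × (9.8 × 10¹⁰) × 0.00061) = 0.01295 m = 12.95 mm
  Case 2: delta = (1000 × 4.2^3) / (3 × (9.8 × 10¹⁰) × 0.00062) = 0.0004065 m = 0.4065 mm
  Case 3: delta = (25000 × 4.8^3) / (3 × (2.1 × 10¹¹) × 0.00033) = 0.0133 m = 13.3 mm
  Case 4: delta = (17000 × 3.3^3) / (3 × (1.14 × 10¹¹) × (1.4 × 10⁻⁶)) = 1.276 m = 1276 mm
Ordering: 1276 mm (case 4) > 13.3 mm (case 3) > 12.95 mm (case 1) > 0.4065 mm (case 2)
Final answer: 4, 3, 1, 2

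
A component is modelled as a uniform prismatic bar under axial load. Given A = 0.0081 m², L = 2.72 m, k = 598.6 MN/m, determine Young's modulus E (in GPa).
Model: a uniform prismatic bar under axial load, so k = (A·E) / L.
Solve for E: E = (k·L) / A.
Convert to SI units:
  k = 598.6 MN/m = 5.986 × 10⁸ N/m
Substitute:
  E = ((5.986 × 10⁸) × 2.72) / 0.0081
  E = 2.01 × 10¹¹ Pa
Convert: E = 2.01 × 10¹¹ Pa = 201 GPa
Final answer: E = 201 GPa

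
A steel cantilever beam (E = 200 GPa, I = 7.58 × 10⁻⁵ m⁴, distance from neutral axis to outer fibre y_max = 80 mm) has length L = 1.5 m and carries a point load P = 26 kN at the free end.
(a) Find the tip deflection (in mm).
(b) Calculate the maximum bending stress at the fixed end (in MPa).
(a) Tip deflection of a cantilever with an end point load: δ = P·L^3 / (3·E·I). Convert P = 26 kN = 26000 N, E = 200 GPa = 2 × 10¹¹ Pa.
  δ = (26000 × 1.5^3) / (3 × (2 × 10¹¹) × (7.58 × 10⁻⁵)) = 0.001929 m = 1.929 mm
(b) Maximum bending moment at the fixed end: M = P·L = 26000 × 1.5 = 39000 N·m. Convert y_max = 80 mm = 0.08 m.
  σ = M·y_max / I = (39000 × 0.08) / (7.58 × 10⁻⁵) = 4.116 × 10⁷ Pa = 41.16 MPa
Final answer: (a) δ = 1.929 mm, (b) σ = 41.16 MPa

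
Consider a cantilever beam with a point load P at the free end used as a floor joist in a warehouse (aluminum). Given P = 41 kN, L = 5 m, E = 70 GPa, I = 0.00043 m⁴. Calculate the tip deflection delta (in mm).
Model: a cantilever beam with a point load P at the free end, so delta = (P·L^3) / (3·E·I).
Convert to SI units:
  P = 41 kN = 41000 N
  E = 70 GPa = 7 × 10¹⁰ Pa
Substitute:
  delta = (41000 × 5^3) / (3 × (7 × 10¹⁰) × 0.00043)
  delta = 0.05676 m
Convert: delta = 0.05676 m = 56.76 mm
Final answer: delta = 56.76 mm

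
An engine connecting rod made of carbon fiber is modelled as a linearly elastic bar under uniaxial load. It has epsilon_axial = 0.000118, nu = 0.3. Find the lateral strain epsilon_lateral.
Model: a linearly elastic bar under uniaxial load, so epsilon_lateral = -nu·epsilon_axial.
Substitute:
  epsilon_lateral = -(0.3 × 0.000118)
  epsilon_lateral = -3.54 × 10⁻⁵
Final answer: epsilon_lateral = -3.54 × 10⁻⁵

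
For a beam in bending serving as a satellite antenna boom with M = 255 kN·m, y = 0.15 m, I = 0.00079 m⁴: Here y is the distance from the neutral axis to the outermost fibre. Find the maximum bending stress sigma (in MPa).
Model: a beam in bending, so sigma = (M·y) / I.
Convert to SI units:
  M = 255 kN·m = 255000 N·m
Substitute:
  sigma = (255000 × 0.15) / 0.00079
  sigma = 4.842 × 10⁷ Pa
Convert: sigma = 4.842 × 10⁷ Pa = 48.42 MPa
Final answer: sigma = 48.42 MPa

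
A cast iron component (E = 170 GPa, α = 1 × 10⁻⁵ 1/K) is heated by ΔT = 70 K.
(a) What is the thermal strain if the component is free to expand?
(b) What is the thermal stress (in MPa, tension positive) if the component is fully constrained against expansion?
(a) Free thermal strain ε_th = α·ΔT = (1 × 10⁻⁵) × 70 = 0.0007
(b) Fully constrained, the expansion is suppressed, so σ = -E·α·ΔT. Convert E = 170 GPa = 1.7 × 10¹¹ Pa.
  σ = -(1.7 × 10¹¹) × (1 × 10⁻⁵) × 70 = -1.19 × 10⁸ Pa = -119 MPa (compressive)
Final answer: (a) ε_th = 0.0007, (b) σ = -119 MPa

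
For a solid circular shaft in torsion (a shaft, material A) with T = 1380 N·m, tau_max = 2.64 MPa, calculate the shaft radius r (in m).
Model: a solid circular shaft in torsion, so tau_max = (2·T) / (π·r^3).
Solve for r: r = ((2·T) / (π·tau_max))^(1/3).
Convert to SI units:
  tau_max = 2.64 MPa = 2.64 × 10⁶ Pa
Substitute:
  r = ((2 × 1380) / (π × (2.64 × 10⁶)))^(1/3)
  r = 0.0693 m
Final answer: r = 0.0693 m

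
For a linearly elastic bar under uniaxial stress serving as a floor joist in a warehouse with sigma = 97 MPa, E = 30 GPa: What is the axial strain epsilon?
Model: a linearly elastic bar under uniaxial stress, so epsilon = sigma / E.
Convert to SI units:
  sigma = 97 MPa = 9.7 × 10⁷ Pa
  E = 30 GPa = 3 × 10¹⁰ Pa
Substitute:
  epsilon = (9.7 × 10⁷) / (3 × 10¹⁰)
  epsilon = 0.003233
Final answer: epsilon = 0.003233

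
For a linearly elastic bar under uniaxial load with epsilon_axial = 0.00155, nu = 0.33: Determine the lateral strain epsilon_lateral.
Model: a linearly elastic bar under uniaxial load, so epsilon_lateral = -nu·epsilon_axial.
Substitute:
  epsilon_lateral = -(0.33 × 0.00155)
  epsilon_lateral = -0.0005115
Final answer: epsilon_lateral = -0.0005115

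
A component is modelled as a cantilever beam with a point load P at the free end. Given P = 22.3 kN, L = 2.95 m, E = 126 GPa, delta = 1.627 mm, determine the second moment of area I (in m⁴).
Model: a cantilever beam with a point load P at the free end, so delta = (P·L^3) / (3·E·I).
Solve for I: I = (P·L^3) / (3·delta·E).
Convert to SI units:
  P = 22.3 kN = 22300 N
  E = 126 GPa = 1.26 × 10¹¹ Pa
  delta = 1.627 mm = 0.001627 m
Substitute:
  I = (22300 × 2.95^3) / (3 × 0.001627 × (1.26 × 10¹¹))
  I = 0.0009309 m⁴
Final answer: I = 0.0009309 m⁴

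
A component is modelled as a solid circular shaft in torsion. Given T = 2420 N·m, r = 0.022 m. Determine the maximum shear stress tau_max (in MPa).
Model: a solid circular shaft in torsion, so tau_max = (2·T) / (π·r^3).
Substitute:
  tau_max = (2 × 2420) / (π × 0.022^3)
  tau_max = 1.447 × 10⁸ Pa
Convert: tau_max = 1.447 × 10⁸ Pa = 144.7 MPa
Final answer: tau_max = 144.7 MPa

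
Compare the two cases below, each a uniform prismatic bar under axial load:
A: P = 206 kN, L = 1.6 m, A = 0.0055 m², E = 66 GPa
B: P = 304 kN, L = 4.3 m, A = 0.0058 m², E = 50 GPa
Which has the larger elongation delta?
Model: a uniform prismatic bar under axial load, so delta = (P·L) / (A·E) (SI units).
  A: delta = (206000 × 1.6) / (0.0055 × (6.6 × 10¹⁰)) = 0.000908 m = 0.908 mm
  B: delta = (304000 × 4.3) / (0.0058 × (5 × 10¹⁰)) = 0.004508 m = 4.508 mm
4.508 mm > 0.908 mm, so B is larger.
Final answer: B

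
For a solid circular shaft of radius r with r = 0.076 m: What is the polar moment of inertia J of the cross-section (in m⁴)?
Model: a solid circular shaft of radius r, so J = (π·r^4) / 2.
Substitute:
  J = (π × 0.076^4) / 2
  J = 5.241 × 10⁻⁵ m⁴
Final answer: J = 5.241 × 10⁻⁵ m⁴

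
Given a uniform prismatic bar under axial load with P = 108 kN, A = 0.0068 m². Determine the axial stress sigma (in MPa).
Model: a uniform prismatic bar under axial load, so sigma = P / A.
Convert to SI units:
  P = 108 kN = 108000 N
Substitute:
  sigma = 108000 / 0.0068
  sigma = 1.588 × 10⁷ Pa
Convert: sigma = 1.588 × 10⁷ Pa = 15.88 MPa
Final answer: sigma = 15.88 MPa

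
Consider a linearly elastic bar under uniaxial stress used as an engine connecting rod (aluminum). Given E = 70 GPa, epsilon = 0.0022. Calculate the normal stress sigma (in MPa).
Model: a linearly elastic bar under uniaxial stress, so sigma = E·epsilon.
Convert to SI units:
  E = 70 GPa = 7 × 10¹⁰ Pa
Substitute:
  sigma = (7 × 10¹⁰) × 0.0022
  sigma = 1.54 × 10⁸ Pa
Convert: sigma = 1.54 × 10⁸ Pa = 154 MPa
Final answer: sigma = 154 MPa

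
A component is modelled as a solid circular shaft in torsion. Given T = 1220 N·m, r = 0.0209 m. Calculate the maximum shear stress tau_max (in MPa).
Model: a solid circular shaft in torsion, so tau_max = (2·T) / (π·r^3).
Substitute:
  tau_max = (2 × 1220) / (π × 0.0209^3)
  tau_max = 8.507 × 10⁷ Pa
Convert: tau_max = 8.507 × 10⁷ Pa = 85.07 MPa
Final answer: tau_max = 85.07 MPa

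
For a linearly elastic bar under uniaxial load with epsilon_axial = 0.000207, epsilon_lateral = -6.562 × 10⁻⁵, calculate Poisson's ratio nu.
Model: a linearly elastic bar under uniaxial load, so epsilon_lateral = -nu·epsilon_axial.
Solve for nu: nu = -epsilon_lateral / epsilon_axial.
Substitute:
  nu = -(-6.562 × 10⁻⁵) / 0.000207
  nu = 0.317
Final answer: nu = 0.317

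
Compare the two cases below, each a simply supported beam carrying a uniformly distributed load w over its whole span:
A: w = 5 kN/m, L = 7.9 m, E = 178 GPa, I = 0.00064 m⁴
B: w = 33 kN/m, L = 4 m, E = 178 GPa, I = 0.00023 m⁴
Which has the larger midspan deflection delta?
Model: a simply supported beam carrying a uniformly distributed load w over its whole span, so delta = (5·w·L^4) / (384·E·I) (SI units).
  A: delta = (5 × 5000 × 7.9^4) / (384 × (1.78 × 10¹¹) × 0.00064) = 0.002226 m = 2.226 mm
  B: delta = (5 × 33000 × 4^4) / (384 × (1.78 × 10¹¹) × 0.00023) = 0.002687 m = 2.687 mm
2.687 mm > 2.226 mm, so B is larger.
Final answer: B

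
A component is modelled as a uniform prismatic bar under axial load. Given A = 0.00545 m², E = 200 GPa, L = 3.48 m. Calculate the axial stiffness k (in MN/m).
Model: a uniform prismatic bar under axial load, so k = (A·E) / L.
Convert to SI units:
  E = 200 GPa = 2 × 10¹¹ Pa
Substitute:
  k = (0.00545 × (2 × 10¹¹)) / 3.48
  k = 3.132 × 10⁸ N/m
Convert: k = 3.132 × 10⁸ N/m = 313.2 MN/m
Final answer: k = 313.2 MN/m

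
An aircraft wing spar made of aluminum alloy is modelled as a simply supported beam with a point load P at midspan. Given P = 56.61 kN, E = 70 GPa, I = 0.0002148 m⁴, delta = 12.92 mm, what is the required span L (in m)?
Model: a simply supported beam with a point load P at midspan, so delta = (P·L^3) / (48·E·I).
Solve for L: L = ((48·delta·E·I) / P)^(1/3).
Convert to SI units:
  P = 56.61 kN = 56610 N
  E = 70 GPa = 7 × 10¹⁰ Pa
  delta = 12.92 mm = 0.01292 m
Substitute:
  L = ((48 × 0.01292 × (7 × 10¹⁰) × 0.0002148) / 56610)^(1/3)
  L = 5.482 m
Final answer: L = 5.482 m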